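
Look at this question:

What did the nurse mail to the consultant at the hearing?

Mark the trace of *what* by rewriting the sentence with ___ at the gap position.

What did the nurse mail ___ to the consultant at the hearing?

In situ: The nurse did mail what to the consultant at the hearing.
The filler 'what' is interpreted as the direct object of 'mail'. The gap is right after 'mail'.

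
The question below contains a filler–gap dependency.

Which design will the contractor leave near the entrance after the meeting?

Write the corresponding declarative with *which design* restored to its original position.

'which design' is the direct object of 'leave'. It moves to the left edge, and the trace sits right after 'leave':
Which design will the contractor leave ___ near the entrance after the meeting?

The contractor will leave which design near the entrance after the meeting.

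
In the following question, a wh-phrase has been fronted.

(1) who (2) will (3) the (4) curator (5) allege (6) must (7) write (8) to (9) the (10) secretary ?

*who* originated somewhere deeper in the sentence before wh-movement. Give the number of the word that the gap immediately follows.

In situ: The curator will allege who must write to the secretary.
'who' is the subject of the clause embedded under 'allege'. It moves to the left edge, and the trace sits right after 'allege':
Who will the curator allege ___ must write to the secretary?
'allege' is word 5.

5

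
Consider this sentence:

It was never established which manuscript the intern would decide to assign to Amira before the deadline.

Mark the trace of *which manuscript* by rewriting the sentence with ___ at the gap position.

In situ: The intern would decide to assign which manuscript to Amira before the deadline.
The filler 'which manuscript' is interpreted as the direct object of 'assign'. The gap is right after 'assign'.

It was never established which manuscript the intern would decide to assign ___ to Amira before the deadline.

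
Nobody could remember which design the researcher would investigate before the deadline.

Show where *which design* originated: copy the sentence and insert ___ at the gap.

In situ: The researcher would investigate which design before the deadline.
'which design' is the direct object of 'investigate'. The gap is right after 'investigate'.

Nobody could remember which design the researcher would investigate ___ before the deadline.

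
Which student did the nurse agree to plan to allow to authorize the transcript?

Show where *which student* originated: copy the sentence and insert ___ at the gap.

Before movement: The nurse did agree to plan to allow which student to authorize the transcript.
'which student' functions as the direct object of 'allow'. The gap is right after 'allow'.

Which student did the nurse agree to plan to allow ___ to authorize the transcript?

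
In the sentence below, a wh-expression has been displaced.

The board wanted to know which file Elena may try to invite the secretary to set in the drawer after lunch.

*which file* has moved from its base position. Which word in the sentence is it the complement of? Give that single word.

In situ: Elena may try to invite the secretary to set which file in the drawer after lunch.
'which file' functions as the direct object of 'set'. Fronting leaves a gap immediately after 'set':
The board wanted to know which file Elena may try to invite the secretary to set ___ in the drawer after lunch.

set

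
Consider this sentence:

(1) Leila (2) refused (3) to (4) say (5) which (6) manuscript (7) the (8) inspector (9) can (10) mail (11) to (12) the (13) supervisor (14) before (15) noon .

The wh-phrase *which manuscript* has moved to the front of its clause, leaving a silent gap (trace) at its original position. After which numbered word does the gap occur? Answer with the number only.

Pre-movement form: The inspector can mail which manuscript to the supervisor before noon.
'which manuscript' is the direct object of 'mail'. Fronting leaves a gap immediately after 'mail':
Leila refused to say which manuscript the inspector can mail ___ to the supervisor before noon.
'mail' is word 10.

10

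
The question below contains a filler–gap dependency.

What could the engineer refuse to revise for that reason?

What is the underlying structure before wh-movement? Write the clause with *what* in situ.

The engineer could refuse to revise what for that reason.

'what' functions as the direct object of 'revise'. It moves to the left edge, and the trace sits right after 'revise':
What could the engineer refuse to revise ___ for that reason?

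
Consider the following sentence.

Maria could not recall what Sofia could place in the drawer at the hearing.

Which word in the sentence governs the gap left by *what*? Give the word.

place

Pre-movement form: Sofia could place what in the drawer at the hearing.
'what' is the direct object of 'place'. It moves to the left edge, and the trace sits right after 'place':
Maria could not recall what Sofia could place ___ in the drawer at the hearing.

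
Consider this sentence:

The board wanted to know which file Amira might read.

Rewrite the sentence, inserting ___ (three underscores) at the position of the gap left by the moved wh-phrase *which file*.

The board wanted to know which file Amira might read ___.

Before movement: Amira might read which file.
The filler 'which file' is interpreted as the direct object of 'read'. The gap is right after 'read'.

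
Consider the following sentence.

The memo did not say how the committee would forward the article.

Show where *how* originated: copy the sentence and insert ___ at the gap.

Pre-movement form: The committee would forward the article how.
'how' functions as the manner adjunct. The gap is right after 'article'.

The memo did not say how the committee would forward the article ___.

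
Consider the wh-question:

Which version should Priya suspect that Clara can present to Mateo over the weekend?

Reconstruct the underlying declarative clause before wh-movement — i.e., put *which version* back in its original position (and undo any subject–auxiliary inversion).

'which version' is the direct object of 'present'. It moves to the left edge, and the trace sits right after 'present':
Which version should Priya suspect that Clara can present ___ to Mateo over the weekend?

Priya should suspect that Clara can present which version to Mateo over the weekend.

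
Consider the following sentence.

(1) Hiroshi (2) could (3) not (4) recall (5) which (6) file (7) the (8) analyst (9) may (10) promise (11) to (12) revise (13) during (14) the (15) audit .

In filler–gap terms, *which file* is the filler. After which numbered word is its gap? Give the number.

12

Pre-movement form: The analyst may promise to revise which file during the audit.
'which file' functions as the direct object of 'revise'. Fronting leaves a gap immediately after 'revise':
Hiroshi could not recall which file the analyst may promise to revise ___ during the audit.
'revise' is word 12.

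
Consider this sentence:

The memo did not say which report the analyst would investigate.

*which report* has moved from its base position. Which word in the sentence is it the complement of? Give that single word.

Before movement: The analyst would investigate which report.
'which report' functions as the direct object of 'investigate'. It moves to the left edge, and the trace sits right after 'investigate':
The memo did not say which report the analyst would investigate ___.

investigate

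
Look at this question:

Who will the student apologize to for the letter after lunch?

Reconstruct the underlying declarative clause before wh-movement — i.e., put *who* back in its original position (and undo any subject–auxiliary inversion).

The student will apologize to who for the letter after lunch.

'who' is the object of the preposition 'to'. Wh-movement fronts it, leaving a gap right after 'to':
Who will the student apologize to ___ for the letter after lunch?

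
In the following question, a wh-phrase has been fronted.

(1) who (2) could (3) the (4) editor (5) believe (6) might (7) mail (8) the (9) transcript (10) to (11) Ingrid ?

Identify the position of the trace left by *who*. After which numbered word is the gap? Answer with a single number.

Underlying clause: The editor could believe who might mail the transcript to Ingrid.
'who' functions as the subject of the clause embedded under 'believe'. It moves to the left edge, and the trace sits right after 'believe':
Who could the editor believe ___ might mail the transcript to Ingrid?
'believe' is word 5.

5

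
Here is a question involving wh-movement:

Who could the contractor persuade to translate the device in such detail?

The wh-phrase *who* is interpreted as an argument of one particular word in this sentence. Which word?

Underlying clause: The contractor could persuade who to translate the device in such detail.
The filler 'who' is interpreted as the direct object of 'persuade'. Fronting leaves a gap immediately after 'persuade':
Who could the contractor persuade ___ to translate the device in such detail?

persuade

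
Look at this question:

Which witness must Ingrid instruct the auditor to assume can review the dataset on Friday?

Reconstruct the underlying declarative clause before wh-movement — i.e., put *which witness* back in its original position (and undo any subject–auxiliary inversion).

Ingrid must instruct the auditor to assume which witness can review the dataset on Friday.

'which witness' is the subject of the clause embedded under 'assume'. It moves to the left edge, and the trace sits right after 'assume':
Which witness must Ingrid instruct the auditor to assume ___ can review the dataset on Friday?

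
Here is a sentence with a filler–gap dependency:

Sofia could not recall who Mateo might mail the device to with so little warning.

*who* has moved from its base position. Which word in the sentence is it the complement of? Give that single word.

to

Underlying clause: Mateo might mail the device to who with so little warning.
The filler 'who' is interpreted as the object of the preposition 'to' (recipient of 'mail'). Fronting leaves a gap immediately after 'to':
Sofia could not recall who Mateo might mail the device to ___ with so little warning.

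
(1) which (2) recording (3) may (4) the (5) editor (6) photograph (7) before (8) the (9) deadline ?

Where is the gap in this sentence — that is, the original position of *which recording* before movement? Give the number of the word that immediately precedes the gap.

6

Underlying clause: The editor may photograph which recording before the deadline.
'which recording' functions as the direct object of 'photograph'. Wh-movement fronts it, leaving a gap right after 'photograph':
Which recording may the editor photograph ___ before the deadline?
'photograph' is word 6.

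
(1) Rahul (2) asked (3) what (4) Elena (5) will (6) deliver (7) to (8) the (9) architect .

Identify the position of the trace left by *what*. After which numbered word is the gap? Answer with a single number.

6

Pre-movement form: Elena will deliver what to the architect.
The filler 'what' is interpreted as the direct object of 'deliver'. Wh-movement fronts it, leaving a gap right after 'deliver':
Rahul asked what Elena will deliver ___ to the architect.
'deliver' is word 6.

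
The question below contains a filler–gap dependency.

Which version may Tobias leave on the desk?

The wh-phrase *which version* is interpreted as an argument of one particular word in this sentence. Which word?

leave

Underlying clause: Tobias may leave which version on the desk.
'which version' is the direct object of 'leave'. Wh-movement fronts it, leaving a gap right after 'leave':
Which version may Tobias leave ___ on the desk?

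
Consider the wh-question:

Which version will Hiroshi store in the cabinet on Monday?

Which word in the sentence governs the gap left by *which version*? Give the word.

Before movement: Hiroshi will store which version in the cabinet on Monday.
The filler 'which version' is interpreted as the direct object of 'store'. It moves to the left edge, and the trace sits right after 'store':
Which version will Hiroshi store ___ in the cabinet on Monday?

store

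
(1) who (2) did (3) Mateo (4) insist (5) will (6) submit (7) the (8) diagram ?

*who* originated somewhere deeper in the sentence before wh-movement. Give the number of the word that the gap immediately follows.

Pre-movement form: Mateo did insist who will submit the diagram.
'who' is the subject of the clause embedded under 'insist'. Wh-movement fronts it, leaving a gap right after 'insist':
Who did Mateo insist ___ will submit the diagram?
'insist' is word 4.

4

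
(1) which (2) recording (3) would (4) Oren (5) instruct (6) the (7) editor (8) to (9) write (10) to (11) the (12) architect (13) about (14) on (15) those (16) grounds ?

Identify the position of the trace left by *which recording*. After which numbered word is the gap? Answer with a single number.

13

Before movement: Oren would instruct the editor to write to the architect about which recording on those grounds.
The filler 'which recording' is interpreted as the object of the preposition 'about'. It moves to the left edge, and the trace sits right after 'about':
Which recording would Oren instruct the editor to write to the architect about ___ on those grounds?
'about' is word 13.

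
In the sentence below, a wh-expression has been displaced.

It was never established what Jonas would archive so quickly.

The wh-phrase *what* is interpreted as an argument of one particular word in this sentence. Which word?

Before movement: Jonas would archive what so quickly.
'what' functions as the direct object of 'archive'. Wh-movement fronts it, leaving a gap right after 'archive':
It was never established what Jonas would archive ___ so quickly.

archive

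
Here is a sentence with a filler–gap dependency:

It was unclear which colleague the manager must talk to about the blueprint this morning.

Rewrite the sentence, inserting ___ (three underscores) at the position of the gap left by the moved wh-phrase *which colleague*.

It was unclear which colleague the manager must talk to ___ about the blueprint this morning.

Pre-movement form: The manager must talk to which colleague about the blueprint this morning.
'which colleague' is the object of the preposition 'to'. The gap is right after 'to'.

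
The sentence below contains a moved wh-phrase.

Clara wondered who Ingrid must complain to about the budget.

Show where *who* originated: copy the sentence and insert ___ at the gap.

Clara wondered who Ingrid must complain to ___ about the budget.

Pre-movement form: Ingrid must complain to who about the budget.
'who' functions as the object of the preposition 'to'. The gap is right after 'to'.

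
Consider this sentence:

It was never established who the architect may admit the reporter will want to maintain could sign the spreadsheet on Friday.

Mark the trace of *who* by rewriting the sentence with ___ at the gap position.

It was never established who the architect may admit the reporter will want to maintain ___ could sign the spreadsheet on Friday.

Before movement: The architect may admit the reporter will want to maintain who could sign the spreadsheet on Friday.
The filler 'who' is interpreted as the subject of the clause embedded under 'maintain'. The gap is right after 'maintain'.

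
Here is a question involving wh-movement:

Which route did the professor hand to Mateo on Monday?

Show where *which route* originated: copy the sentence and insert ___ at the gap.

In situ: The professor did hand which route to Mateo on Monday.
'which route' is the direct object of 'hand'. The gap is right after 'hand'.

Which route did the professor hand ___ to Mateo on Monday?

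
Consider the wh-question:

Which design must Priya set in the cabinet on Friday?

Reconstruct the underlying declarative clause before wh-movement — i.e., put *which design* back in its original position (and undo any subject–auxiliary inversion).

The filler 'which design' is interpreted as the direct object of 'set'. Fronting leaves a gap immediately after 'set':
Which design must Priya set ___ in the cabinet on Friday?

Priya must set which design in the cabinet on Friday.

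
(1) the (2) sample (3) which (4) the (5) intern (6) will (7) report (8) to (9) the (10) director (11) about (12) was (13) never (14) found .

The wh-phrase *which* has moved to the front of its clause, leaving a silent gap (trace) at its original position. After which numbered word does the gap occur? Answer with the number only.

'which' is the object of the preposition 'about'. Fronting leaves a gap immediately after 'about':
The sample which the intern will report to the director about ___ was never found.
'about' is word 11.

11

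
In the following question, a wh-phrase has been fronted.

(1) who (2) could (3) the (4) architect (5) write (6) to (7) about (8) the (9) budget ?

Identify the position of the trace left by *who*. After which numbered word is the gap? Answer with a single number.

In situ: The architect could write to who about the budget.
The filler 'who' is interpreted as the object of the preposition 'to'. It moves to the left edge, and the trace sits right after 'to':
Who could the architect write to ___ about the budget?
'to' is word 6.

6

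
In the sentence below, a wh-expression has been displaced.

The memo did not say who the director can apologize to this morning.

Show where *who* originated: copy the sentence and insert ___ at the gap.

In situ: The director can apologize to who this morning.
'who' is the object of the preposition 'to'. The gap is right after 'to'.

The memo did not say who the director can apologize to ___ this morning.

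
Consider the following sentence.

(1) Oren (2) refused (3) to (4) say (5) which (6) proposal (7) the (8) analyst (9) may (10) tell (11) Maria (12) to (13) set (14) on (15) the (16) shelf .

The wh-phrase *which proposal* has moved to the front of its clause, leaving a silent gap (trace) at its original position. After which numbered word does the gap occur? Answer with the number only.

Before movement: The analyst may tell Maria to set which proposal on the shelf.
'which proposal' is the direct object of 'set'. Fronting leaves a gap immediately after 'set':
Oren refused to say which proposal the analyst may tell Maria to set ___ on the shelf.
'set' is word 13.

13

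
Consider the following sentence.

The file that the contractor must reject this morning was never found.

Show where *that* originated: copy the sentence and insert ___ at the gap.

'that' functions as the direct object of 'reject'. The gap is right after 'reject'.

The file that the contractor must reject ___ this morning was never found.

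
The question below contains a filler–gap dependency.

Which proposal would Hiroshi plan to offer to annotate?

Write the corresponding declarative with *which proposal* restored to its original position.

'which proposal' functions as the direct object of 'annotate'. Fronting leaves a gap immediately after 'annotate':
Which proposal would Hiroshi plan to offer to annotate ___?

Hiroshi would plan to offer to annotate which proposal.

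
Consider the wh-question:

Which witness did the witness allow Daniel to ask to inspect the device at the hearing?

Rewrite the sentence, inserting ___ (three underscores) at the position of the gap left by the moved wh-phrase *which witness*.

Which witness did the witness allow Daniel to ask ___ to inspect the device at the hearing?

Pre-movement form: The witness did allow Daniel to ask which witness to inspect the device at the hearing.
'which witness' functions as the direct object of 'ask'. The gap is right after 'ask'.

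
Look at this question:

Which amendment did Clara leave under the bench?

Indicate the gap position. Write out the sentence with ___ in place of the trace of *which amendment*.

In situ: Clara did leave which amendment under the bench.
'which amendment' functions as the direct object of 'leave'. The gap is right after 'leave'.

Which amendment did Clara leave ___ under the bench?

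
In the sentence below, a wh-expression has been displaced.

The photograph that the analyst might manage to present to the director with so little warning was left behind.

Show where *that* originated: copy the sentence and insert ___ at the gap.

The photograph that the analyst might manage to present ___ to the director with so little warning was left behind.

'that' functions as the direct object of 'present'. The gap is right after 'present'.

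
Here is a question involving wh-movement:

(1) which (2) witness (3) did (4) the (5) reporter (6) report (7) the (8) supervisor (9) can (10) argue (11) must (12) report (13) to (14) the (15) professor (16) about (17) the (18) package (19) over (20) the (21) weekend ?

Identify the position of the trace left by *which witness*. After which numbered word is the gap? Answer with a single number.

Before movement: The reporter did report the supervisor can argue which witness must report to the professor about the package over the weekend.
'which witness' is the subject of the clause embedded under 'argue'. Wh-movement fronts it, leaving a gap right after 'argue':
Which witness did the reporter report the supervisor can argue ___ must report to the professor about the package over the weekend?
'argue' is word 10.

10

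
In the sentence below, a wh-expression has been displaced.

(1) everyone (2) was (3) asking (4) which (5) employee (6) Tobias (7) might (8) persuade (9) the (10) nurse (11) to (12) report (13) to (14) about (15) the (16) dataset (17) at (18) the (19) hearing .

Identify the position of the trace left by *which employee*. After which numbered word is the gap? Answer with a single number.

Before movement: Tobias might persuade the nurse to report to which employee about the dataset at the hearing.
'which employee' functions as the object of the preposition 'to'. Fronting leaves a gap immediately after 'to':
Everyone was asking which employee Tobias might persuade the nurse to report to ___ about the dataset at the hearing.
'to' is word 13.

13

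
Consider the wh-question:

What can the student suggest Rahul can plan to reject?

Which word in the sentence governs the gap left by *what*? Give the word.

Pre-movement form: The student can suggest Rahul can plan to reject what.
The filler 'what' is interpreted as the direct object of 'reject'. It moves to the left edge, and the trace sits right after 'reject':
What can the student suggest Rahul can plan to reject ___?

reject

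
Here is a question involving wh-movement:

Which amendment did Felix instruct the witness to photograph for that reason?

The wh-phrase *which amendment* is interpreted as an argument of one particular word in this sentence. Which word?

In situ: Felix did instruct the witness to photograph which amendment for that reason.
'which amendment' is the direct object of 'photograph'. It moves to the left edge, and the trace sits right after 'photograph':
Which amendment did Felix instruct the witness to photograph ___ for that reason?

photograph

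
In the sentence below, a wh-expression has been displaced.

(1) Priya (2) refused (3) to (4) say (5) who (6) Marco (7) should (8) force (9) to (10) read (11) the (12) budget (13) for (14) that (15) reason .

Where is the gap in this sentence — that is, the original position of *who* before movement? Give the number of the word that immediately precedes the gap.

Before movement: Marco should force who to read the budget for that reason.
The filler 'who' is interpreted as the direct object of 'force'. Wh-movement fronts it, leaving a gap right after 'force':
Priya refused to say who Marco should force ___ to read the budget for that reason.
'force' is word 8.

8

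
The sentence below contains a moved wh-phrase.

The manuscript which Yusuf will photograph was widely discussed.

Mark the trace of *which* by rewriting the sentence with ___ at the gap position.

The manuscript which Yusuf will photograph ___ was widely discussed.

'which' is the direct object of 'photograph'. The gap is right after 'photograph'.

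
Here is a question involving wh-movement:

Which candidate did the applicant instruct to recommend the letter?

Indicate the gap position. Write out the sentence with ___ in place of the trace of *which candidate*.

Which candidate did the applicant instruct ___ to recommend the letter?

In situ: The applicant did instruct which candidate to recommend the letter.
'which candidate' functions as the direct object of 'instruct'. The gap is right after 'instruct'.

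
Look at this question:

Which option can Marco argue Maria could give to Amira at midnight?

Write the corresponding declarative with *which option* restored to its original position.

Marco can argue Maria could give which option to Amira at midnight.

'which option' is the direct object of 'give'. Wh-movement fronts it, leaving a gap right after 'give':
Which option can Marco argue Maria could give ___ to Amira at midnight?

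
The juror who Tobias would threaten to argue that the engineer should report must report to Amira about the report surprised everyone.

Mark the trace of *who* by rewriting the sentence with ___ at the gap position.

The juror who Tobias would threaten to argue that the engineer should report ___ must report to Amira about the report surprised everyone.

'who' is the subject of the clause embedded under 'report'. The gap is right after 'report'.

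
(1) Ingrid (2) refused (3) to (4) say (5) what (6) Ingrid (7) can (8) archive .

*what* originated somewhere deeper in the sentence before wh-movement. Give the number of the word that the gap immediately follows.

8

Pre-movement form: Ingrid can archive what.
'what' functions as the direct object of 'archive'. It moves to the left edge, and the trace sits right after 'archive':
Ingrid refused to say what Ingrid can archive ___.
'archive' is word 8.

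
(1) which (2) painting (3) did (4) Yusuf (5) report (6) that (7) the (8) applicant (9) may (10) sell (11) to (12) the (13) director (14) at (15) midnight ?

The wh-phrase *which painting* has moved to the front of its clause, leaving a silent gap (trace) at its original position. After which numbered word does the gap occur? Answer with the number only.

Before movement: Yusuf did report that the applicant may sell which painting to the director at midnight.
'which painting' functions as the direct object of 'sell'. Wh-movement fronts it, leaving a gap right after 'sell':
Which painting did Yusuf report that the applicant may sell ___ to the director at midnight?
'sell' is word 10.

10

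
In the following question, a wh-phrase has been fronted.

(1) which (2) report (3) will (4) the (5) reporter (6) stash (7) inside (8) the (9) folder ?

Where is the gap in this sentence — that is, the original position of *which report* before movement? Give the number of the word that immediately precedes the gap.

6

Pre-movement form: The reporter will stash which report inside the folder.
'which report' functions as the direct object of 'stash'. Fronting leaves a gap immediately after 'stash':
Which report will the reporter stash ___ inside the folder?
'stash' is word 6.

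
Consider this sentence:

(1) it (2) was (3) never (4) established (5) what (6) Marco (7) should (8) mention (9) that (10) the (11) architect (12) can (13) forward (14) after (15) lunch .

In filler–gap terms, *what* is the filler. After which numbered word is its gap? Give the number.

13

Underlying clause: Marco should mention that the architect can forward what after lunch.
The filler 'what' is interpreted as the direct object of 'forward'. Wh-movement fronts it, leaving a gap right after 'forward':
It was never established what Marco should mention that the architect can forward ___ after lunch.
'forward' is word 13.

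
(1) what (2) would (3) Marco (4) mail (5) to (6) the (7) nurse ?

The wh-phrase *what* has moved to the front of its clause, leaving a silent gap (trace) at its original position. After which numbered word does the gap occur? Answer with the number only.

4

Before movement: Marco would mail what to the nurse.
'what' is the direct object of 'mail'. Fronting leaves a gap immediately after 'mail':
What would Marco mail ___ to the nurse?
'mail' is word 4.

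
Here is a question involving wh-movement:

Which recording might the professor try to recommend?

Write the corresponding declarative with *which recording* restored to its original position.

The filler 'which recording' is interpreted as the direct object of 'recommend'. Wh-movement fronts it, leaving a gap right after 'recommend':
Which recording might the professor try to recommend ___?

The professor might try to recommend which recording.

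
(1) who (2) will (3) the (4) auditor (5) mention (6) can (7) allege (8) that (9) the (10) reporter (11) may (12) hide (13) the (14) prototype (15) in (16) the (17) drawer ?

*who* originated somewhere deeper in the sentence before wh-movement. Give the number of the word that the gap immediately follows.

5

Before movement: The auditor will mention who can allege that the reporter may hide the prototype in the drawer.
'who' is the subject of the clause embedded under 'mention'. Fronting leaves a gap immediately after 'mention':
Who will the auditor mention ___ can allege that the reporter may hide the prototype in the drawer?
'mention' is word 5.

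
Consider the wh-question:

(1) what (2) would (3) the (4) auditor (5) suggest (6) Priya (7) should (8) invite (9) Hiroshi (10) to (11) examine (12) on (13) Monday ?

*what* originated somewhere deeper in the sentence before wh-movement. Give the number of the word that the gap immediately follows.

11

Pre-movement form: The auditor would suggest Priya should invite Hiroshi to examine what on Monday.
The filler 'what' is interpreted as the direct object of 'examine'. Fronting leaves a gap immediately after 'examine':
What would the auditor suggest Priya should invite Hiroshi to examine ___ on Monday?
'examine' is word 11.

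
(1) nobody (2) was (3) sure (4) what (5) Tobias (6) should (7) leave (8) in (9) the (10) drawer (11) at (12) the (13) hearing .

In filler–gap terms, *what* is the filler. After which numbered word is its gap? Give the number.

7

Underlying clause: Tobias should leave what in the drawer at the hearing.
'what' functions as the direct object of 'leave'. Wh-movement fronts it, leaving a gap right after 'leave':
Nobody was sure what Tobias should leave ___ in the drawer at the hearing.
'leave' is word 7.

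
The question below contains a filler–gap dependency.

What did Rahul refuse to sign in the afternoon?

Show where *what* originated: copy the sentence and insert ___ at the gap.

What did Rahul refuse to sign ___ in the afternoon?

Before movement: Rahul did refuse to sign what in the afternoon.
The filler 'what' is interpreted as the direct object of 'sign'. The gap is right after 'sign'.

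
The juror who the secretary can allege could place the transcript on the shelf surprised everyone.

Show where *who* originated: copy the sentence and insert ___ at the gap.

The juror who the secretary can allege ___ could place the transcript on the shelf surprised everyone.

'who' functions as the subject of the clause embedded under 'allege'. The gap is right after 'allege'.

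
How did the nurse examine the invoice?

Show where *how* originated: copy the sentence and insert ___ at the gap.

In situ: The nurse did examine the invoice how.
The filler 'how' is interpreted as the manner adjunct. The gap is right after 'invoice'.

How did the nurse examine the invoice ___?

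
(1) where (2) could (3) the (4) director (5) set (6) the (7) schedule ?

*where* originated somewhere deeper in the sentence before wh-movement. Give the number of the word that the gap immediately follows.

Before movement: The director could set the schedule where.
'where' is the locative complement of 'set'. Wh-movement fronts it, leaving a gap right after 'schedule':
Where could the director set the schedule ___?
'schedule' is word 7.

7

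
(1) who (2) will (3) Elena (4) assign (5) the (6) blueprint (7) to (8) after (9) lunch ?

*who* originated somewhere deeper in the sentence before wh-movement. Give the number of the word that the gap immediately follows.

7

In situ: Elena will assign the blueprint to who after lunch.
The filler 'who' is interpreted as the object of the preposition 'to' (recipient of 'assign'). It moves to the left edge, and the trace sits right after 'to':
Who will Elena assign the blueprint to ___ after lunch?
'to' is word 7.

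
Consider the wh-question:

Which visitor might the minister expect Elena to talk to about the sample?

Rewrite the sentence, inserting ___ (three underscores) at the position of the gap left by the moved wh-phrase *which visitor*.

Which visitor might the minister expect Elena to talk to ___ about the sample?

Pre-movement form: The minister might expect Elena to talk to which visitor about the sample.
'which visitor' is the object of the preposition 'to'. The gap is right after 'to'.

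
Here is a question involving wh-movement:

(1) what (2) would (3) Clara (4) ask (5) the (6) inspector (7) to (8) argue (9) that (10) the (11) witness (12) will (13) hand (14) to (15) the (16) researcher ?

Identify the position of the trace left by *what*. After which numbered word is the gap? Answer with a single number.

Underlying clause: Clara would ask the inspector to argue that the witness will hand what to the researcher.
'what' functions as the direct object of 'hand'. Fronting leaves a gap immediately after 'hand':
What would Clara ask the inspector to argue that the witness will hand ___ to the researcher?
'hand' is word 13.

13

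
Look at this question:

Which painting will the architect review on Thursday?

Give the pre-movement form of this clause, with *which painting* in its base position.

The filler 'which painting' is interpreted as the direct object of 'review'. Wh-movement fronts it, leaving a gap right after 'review':
Which painting will the architect review ___ on Thursday?

The architect will review which painting on Thursday.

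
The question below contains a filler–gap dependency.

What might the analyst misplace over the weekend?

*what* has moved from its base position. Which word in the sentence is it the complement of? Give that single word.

misplace

Pre-movement form: The analyst might misplace what over the weekend.
'what' is the direct object of 'misplace'. Wh-movement fronts it, leaving a gap right after 'misplace':
What might the analyst misplace ___ over the weekend?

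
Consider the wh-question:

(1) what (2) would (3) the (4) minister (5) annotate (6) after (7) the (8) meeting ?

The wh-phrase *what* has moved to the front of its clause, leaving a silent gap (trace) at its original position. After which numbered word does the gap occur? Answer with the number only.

5

Pre-movement form: The minister would annotate what after the meeting.
The filler 'what' is interpreted as the direct object of 'annotate'. Fronting leaves a gap immediately after 'annotate':
What would the minister annotate ___ after the meeting?
'annotate' is word 5.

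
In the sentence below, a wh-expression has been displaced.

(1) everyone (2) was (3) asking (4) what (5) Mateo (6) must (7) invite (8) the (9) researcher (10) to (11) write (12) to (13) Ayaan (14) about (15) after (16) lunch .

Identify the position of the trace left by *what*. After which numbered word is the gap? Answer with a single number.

14

In situ: Mateo must invite the researcher to write to Ayaan about what after lunch.
'what' functions as the object of the preposition 'about'. It moves to the left edge, and the trace sits right after 'about':
Everyone was asking what Mateo must invite the researcher to write to Ayaan about ___ after lunch.
'about' is word 14.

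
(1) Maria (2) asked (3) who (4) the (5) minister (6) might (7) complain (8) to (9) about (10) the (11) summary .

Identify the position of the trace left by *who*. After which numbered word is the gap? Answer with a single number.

8

Before movement: The minister might complain to who about the summary.
'who' is the object of the preposition 'to'. It moves to the left edge, and the trace sits right after 'to':
Maria asked who the minister might complain to ___ about the summary.
'to' is word 8.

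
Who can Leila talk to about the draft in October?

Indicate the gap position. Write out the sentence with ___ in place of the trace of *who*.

Underlying clause: Leila can talk to who about the draft in October.
'who' functions as the object of the preposition 'to'. The gap is right after 'to'.

Who can Leila talk to ___ about the draft in October?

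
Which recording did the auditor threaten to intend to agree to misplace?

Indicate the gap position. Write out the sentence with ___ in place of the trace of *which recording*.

Which recording did the auditor threaten to intend to agree to misplace ___?

Before movement: The auditor did threaten to intend to agree to misplace which recording.
'which recording' functions as the direct object of 'misplace'. The gap is right after 'misplace'.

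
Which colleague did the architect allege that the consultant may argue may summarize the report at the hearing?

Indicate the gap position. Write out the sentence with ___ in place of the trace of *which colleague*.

Pre-movement form: The architect did allege that the consultant may argue which colleague may summarize the report at the hearing.
The filler 'which colleague' is interpreted as the subject of the clause embedded under 'argue'. The gap is right after 'argue'.

Which colleague did the architect allege that the consultant may argue ___ may summarize the report at the hearing?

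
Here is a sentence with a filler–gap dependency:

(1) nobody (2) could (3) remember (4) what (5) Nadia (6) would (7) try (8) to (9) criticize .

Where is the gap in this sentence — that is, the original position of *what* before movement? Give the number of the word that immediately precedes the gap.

9

In situ: Nadia would try to criticize what.
'what' is the direct object of 'criticize'. Fronting leaves a gap immediately after 'criticize':
Nobody could remember what Nadia would try to criticize ___.
'criticize' is word 9.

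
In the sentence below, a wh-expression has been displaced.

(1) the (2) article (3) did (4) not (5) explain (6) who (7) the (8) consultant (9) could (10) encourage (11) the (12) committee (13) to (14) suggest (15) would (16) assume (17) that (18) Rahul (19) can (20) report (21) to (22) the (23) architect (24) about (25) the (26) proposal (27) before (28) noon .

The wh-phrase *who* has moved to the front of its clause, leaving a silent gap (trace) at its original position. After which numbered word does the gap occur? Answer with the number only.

Underlying clause: The consultant could encourage the committee to suggest who would assume that Rahul can report to the architect about the proposal before noon.
'who' functions as the subject of the clause embedded under 'suggest'. It moves to the left edge, and the trace sits right after 'suggest':
The article did not explain who the consultant could encourage the committee to suggest ___ would assume that Rahul can report to the architect about the proposal before noon.
'suggest' is word 14.

14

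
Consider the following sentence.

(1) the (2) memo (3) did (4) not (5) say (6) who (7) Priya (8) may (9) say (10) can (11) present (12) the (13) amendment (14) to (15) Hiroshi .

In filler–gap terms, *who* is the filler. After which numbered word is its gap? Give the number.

9

Before movement: Priya may say who can present the amendment to Hiroshi.
The filler 'who' is interpreted as the subject of the clause embedded under 'say'. Fronting leaves a gap immediately after 'say':
The memo did not say who Priya may say ___ can present the amendment to Hiroshi.
'say' is word 9.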